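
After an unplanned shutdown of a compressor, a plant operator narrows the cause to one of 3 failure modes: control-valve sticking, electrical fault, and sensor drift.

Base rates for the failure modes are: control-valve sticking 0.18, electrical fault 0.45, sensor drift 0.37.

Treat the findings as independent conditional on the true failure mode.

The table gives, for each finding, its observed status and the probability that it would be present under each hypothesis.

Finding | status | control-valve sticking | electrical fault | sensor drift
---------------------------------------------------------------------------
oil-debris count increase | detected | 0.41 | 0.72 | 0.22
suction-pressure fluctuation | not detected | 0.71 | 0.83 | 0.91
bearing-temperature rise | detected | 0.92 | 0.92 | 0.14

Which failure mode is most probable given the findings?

electrical fault

By Bayes' rule with conditional independence, the unnormalized weight for each hypothesis is prior × ∏ likelihoods (using 1 − P(present | H) for each absent finding):
  control-valve sticking: 0.18 × 0.41 × (1 − 0.71) × 0.92 = 0.01969
  electrical fault: 0.45 × 0.72 × (1 − 0.83) × 0.92 = 0.050674
  sensor drift: 0.37 × 0.22 × (1 − 0.91) × 0.14 = 0.0010256
Normalizing constant Z = 0.01969 + 0.050674 + 0.0010256 = 0.071389.
P(control-valve sticking | evidence) ≈ 0.01969 / 0.071389 ≈ 0.276
P(electrical fault | evidence) ≈ 0.050674 / 0.071389 ≈ 0.710
P(sensor drift | evidence) ≈ 0.0010256 / 0.071389 ≈ 0.014
The largest is 0.710, so electrical fault is most probable.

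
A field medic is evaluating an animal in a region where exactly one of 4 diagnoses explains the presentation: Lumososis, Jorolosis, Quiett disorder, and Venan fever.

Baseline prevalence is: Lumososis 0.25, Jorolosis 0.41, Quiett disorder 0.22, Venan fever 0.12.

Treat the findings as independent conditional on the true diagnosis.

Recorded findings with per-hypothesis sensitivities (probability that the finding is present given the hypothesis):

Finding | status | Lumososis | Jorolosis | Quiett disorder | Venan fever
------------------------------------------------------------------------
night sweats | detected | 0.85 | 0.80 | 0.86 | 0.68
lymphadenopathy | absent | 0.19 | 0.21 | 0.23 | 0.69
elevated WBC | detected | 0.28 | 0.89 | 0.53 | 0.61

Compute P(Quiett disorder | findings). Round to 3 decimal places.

For each hypothesis, the unnormalized posterior weight is prior × product of the finding likelihoods (using 1 − P(present | H) for each absent finding):
  Lumososis: 0.25 × 0.85 × (1 − 0.19) × 0.28 = 0.048195
  Jorolosis: 0.41 × 0.80 × (1 − 0.21) × 0.89 = 0.23062
  Quiett disorder: 0.22 × 0.86 × (1 − 0.23) × 0.53 = 0.077213
  Venan fever: 0.12 × 0.68 × (1 − 0.69) × 0.61 = 0.015431
Normalizing constant Z = 0.048195 + 0.23062 + 0.077213 + 0.015431 = 0.37145.
P(Quiett disorder | evidence) = 0.077213 / 0.37145 ≈ 0.208.

0.208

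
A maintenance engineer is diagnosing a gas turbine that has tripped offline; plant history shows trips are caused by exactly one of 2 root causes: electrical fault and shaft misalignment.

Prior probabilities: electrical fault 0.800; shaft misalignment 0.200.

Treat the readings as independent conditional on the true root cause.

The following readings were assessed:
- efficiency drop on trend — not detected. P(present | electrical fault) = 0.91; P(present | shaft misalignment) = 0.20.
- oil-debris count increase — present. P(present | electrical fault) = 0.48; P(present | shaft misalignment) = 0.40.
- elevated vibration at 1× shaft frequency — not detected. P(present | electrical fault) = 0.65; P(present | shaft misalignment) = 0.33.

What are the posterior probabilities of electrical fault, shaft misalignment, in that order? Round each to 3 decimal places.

For each hypothesis, the unnormalized posterior weight is prior × product of the reading likelihoods (using 1 − P(present | H) for each absent reading):
  electrical fault: 0.800 × (1 − 0.91) × 0.48 × (1 − 0.65) = 0.012096
  shaft misalignment: 0.200 × (1 − 0.20) × 0.40 × (1 − 0.33) = 0.04288
Normalizing constant Z = 0.012096 + 0.04288 = 0.054976.
P(electrical fault | evidence) = 0.012096 / 0.054976 ≈ 0.220
P(shaft misalignment | evidence) = 0.04288 / 0.054976 ≈ 0.780

0.220, 0.780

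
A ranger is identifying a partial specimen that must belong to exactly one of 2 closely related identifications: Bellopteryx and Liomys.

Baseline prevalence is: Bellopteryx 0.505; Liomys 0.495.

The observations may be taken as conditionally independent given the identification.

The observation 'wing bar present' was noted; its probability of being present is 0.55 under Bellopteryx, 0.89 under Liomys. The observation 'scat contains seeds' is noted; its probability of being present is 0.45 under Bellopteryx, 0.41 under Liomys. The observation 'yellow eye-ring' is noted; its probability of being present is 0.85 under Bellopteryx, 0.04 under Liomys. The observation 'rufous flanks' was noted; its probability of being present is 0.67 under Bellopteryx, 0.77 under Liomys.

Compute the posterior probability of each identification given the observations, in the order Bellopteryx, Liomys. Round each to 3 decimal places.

Multiply each prior by the joint likelihood of the evidence pattern:
  Bellopteryx: 0.505 × 0.55 × 0.45 × 0.85 × 0.67 = 0.07118
  Liomys: 0.495 × 0.89 × 0.41 × 0.04 × 0.77 = 0.0055633
Normalizing constant Z = 0.07118 + 0.0055633 = 0.076744.
P(Bellopteryx | evidence) = 0.07118 / 0.076744 ≈ 0.928
P(Liomys | evidence) = 0.0055633 / 0.076744 ≈ 0.072

0.928, 0.072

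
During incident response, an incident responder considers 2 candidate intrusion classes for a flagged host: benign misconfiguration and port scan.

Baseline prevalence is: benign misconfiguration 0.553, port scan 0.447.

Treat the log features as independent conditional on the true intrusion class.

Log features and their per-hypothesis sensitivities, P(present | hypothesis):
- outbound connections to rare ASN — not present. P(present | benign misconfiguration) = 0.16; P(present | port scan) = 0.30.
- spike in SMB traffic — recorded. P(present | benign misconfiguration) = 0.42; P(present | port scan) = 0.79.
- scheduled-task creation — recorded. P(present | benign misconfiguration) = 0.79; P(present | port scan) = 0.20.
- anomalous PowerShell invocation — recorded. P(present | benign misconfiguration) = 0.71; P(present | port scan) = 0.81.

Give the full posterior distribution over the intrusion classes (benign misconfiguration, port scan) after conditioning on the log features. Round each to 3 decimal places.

Multiply each prior by the joint likelihood of the log feature pattern (using 1 − P(present | H) for each absent log feature):
  benign misconfiguration: 0.553 × (1 − 0.16) × 0.42 × 0.79 × 0.71 = 0.10943
  port scan: 0.447 × (1 − 0.30) × 0.79 × 0.20 × 0.81 = 0.040045
Normalizing constant Z = 0.10943 + 0.040045 = 0.14948.
P(benign misconfiguration | evidence) = 0.10943 / 0.14948 ≈ 0.732
P(port scan | evidence) = 0.040045 / 0.14948 ≈ 0.268

0.732, 0.268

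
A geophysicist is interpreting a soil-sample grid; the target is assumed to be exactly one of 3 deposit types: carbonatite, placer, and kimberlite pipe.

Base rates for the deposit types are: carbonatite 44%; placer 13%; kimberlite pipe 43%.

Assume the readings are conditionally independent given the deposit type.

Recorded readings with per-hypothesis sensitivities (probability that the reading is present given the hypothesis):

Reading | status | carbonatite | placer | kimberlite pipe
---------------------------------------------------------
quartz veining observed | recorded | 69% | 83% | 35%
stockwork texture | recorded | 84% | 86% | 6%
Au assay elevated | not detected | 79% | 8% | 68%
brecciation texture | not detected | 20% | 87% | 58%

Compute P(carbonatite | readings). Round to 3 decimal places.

0.777

Multiply each prior by the joint likelihood of the reading pattern (using 1 − P(present | H) for each absent reading):
  carbonatite: 0.44 × 0.69 × 0.84 × (1 − 0.79) × (1 − 0.20) = 0.042844
  placer: 0.13 × 0.83 × 0.86 × (1 − 0.08) × (1 − 0.87) = 0.011098
  kimberlite pipe: 0.43 × 0.35 × 0.06 × (1 − 0.68) × (1 − 0.58) = 0.0012136
Normalizing constant Z = 0.042844 + 0.011098 + 0.0012136 = 0.055156.
P(carbonatite | evidence) = 0.042844 / 0.055156 ≈ 0.777.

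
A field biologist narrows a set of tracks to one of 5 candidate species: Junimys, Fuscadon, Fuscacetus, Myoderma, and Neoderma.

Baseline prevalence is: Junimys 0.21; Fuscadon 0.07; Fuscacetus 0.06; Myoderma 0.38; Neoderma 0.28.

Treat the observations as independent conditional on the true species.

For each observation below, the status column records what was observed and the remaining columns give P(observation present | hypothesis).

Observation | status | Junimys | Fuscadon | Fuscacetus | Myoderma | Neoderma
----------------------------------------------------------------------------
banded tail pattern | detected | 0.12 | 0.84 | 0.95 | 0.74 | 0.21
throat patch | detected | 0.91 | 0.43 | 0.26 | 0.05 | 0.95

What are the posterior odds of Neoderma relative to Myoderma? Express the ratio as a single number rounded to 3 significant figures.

Posterior odds equal prior odds times the likelihood ratio; only the two competing hypotheses matter.
  Neoderma: 0.28 × 0.21 × 0.95 = 0.05586
  Myoderma: 0.38 × 0.74 × 0.05 = 0.01406
Posterior odds = 0.05586 / 0.01406 ≈ 3.97.

3.97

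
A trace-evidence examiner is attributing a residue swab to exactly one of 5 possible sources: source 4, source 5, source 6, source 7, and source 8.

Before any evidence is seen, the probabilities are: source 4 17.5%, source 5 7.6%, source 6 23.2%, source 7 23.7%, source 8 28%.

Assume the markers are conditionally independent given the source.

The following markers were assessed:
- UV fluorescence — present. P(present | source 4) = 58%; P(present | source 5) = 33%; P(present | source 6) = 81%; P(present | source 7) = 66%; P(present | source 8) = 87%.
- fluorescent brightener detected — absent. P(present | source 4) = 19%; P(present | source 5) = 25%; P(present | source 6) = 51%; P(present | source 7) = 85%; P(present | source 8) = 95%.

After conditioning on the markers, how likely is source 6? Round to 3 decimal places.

By Bayes' rule with conditional independence, the unnormalized weight for each hypothesis is prior × ∏ likelihoods (using 1 − P(present | H) for each absent marker):
  source 4: 0.175 × 0.58 × (1 − 0.19) = 0.082215
  source 5: 0.076 × 0.33 × (1 − 0.25) = 0.01881
  source 6: 0.232 × 0.81 × (1 − 0.51) = 0.092081
  source 7: 0.237 × 0.66 × (1 − 0.85) = 0.023463
  source 8: 0.280 × 0.87 × (1 − 0.95) = 0.01218
The unnormalized weights sum to 0.22875.
P(source 6 | evidence) = 0.092081 / 0.22875 ≈ 0.403.

0.403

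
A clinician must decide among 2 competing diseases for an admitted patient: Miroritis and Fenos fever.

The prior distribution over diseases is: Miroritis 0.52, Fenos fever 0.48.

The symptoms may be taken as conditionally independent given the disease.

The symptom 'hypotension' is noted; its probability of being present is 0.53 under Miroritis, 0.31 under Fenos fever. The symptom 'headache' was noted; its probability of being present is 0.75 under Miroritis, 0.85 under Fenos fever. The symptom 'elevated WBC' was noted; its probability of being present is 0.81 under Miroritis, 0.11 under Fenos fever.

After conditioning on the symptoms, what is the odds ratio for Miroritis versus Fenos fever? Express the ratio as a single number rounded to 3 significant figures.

Posterior odds equal prior odds times the likelihood ratio; only the two competing hypotheses matter.
  Miroritis: 0.52 × 0.53 × 0.75 × 0.81 = 0.16743
  Fenos fever: 0.48 × 0.31 × 0.85 × 0.11 = 0.013913
Odds(Miroritis : Fenos fever) = 0.16743 / 0.013913 ≈ 12.0.

12.0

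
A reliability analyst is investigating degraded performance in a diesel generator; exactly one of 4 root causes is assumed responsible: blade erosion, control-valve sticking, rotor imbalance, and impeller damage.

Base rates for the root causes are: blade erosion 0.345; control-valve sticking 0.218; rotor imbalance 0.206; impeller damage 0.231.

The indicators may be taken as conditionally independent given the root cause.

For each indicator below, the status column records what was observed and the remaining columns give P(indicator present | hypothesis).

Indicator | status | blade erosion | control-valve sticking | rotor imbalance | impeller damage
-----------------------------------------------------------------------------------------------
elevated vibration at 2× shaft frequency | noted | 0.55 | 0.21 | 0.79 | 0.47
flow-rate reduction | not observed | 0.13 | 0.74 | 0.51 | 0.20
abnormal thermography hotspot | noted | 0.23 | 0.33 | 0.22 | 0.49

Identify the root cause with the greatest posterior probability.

impeller damage

Multiply each prior by the joint likelihood of the indicator pattern (using 1 − P(present | H) for each absent indicator):
  blade erosion: 0.345 × 0.55 × (1 − 0.13) × 0.23 = 0.037969
  control-valve sticking: 0.218 × 0.21 × (1 − 0.74) × 0.33 = 0.0039279
  rotor imbalance: 0.206 × 0.79 × (1 − 0.51) × 0.22 = 0.017543
  impeller damage: 0.231 × 0.47 × (1 − 0.20) × 0.49 = 0.042559
The unnormalized weights sum to 0.102.
P(blade erosion | evidence) ≈ 0.037969 / 0.102 ≈ 0.372
P(control-valve sticking | evidence) ≈ 0.0039279 / 0.102 ≈ 0.039
P(rotor imbalance | evidence) ≈ 0.017543 / 0.102 ≈ 0.172
P(impeller damage | evidence) ≈ 0.042559 / 0.102 ≈ 0.417
The largest is 0.417, so impeller damage is most probable.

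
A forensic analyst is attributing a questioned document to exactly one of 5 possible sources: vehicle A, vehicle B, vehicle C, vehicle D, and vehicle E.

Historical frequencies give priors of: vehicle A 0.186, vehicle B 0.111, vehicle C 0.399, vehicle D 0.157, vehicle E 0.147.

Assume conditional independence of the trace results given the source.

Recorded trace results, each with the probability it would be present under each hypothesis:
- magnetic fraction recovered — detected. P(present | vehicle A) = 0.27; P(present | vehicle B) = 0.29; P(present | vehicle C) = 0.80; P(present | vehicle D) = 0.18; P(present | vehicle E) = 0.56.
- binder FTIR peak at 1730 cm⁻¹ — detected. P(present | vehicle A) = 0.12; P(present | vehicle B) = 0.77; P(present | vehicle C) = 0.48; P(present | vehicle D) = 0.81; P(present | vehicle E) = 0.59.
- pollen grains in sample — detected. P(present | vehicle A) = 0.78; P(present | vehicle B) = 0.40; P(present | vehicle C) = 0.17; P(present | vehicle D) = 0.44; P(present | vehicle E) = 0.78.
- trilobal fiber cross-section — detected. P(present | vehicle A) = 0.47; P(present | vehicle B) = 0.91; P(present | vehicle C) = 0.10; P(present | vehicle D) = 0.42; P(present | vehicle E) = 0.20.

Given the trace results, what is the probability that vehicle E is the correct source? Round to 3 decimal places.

0.295

For each hypothesis, the unnormalized posterior weight is prior × product of the trace result likelihoods:
  vehicle A: 0.186 × 0.27 × 0.12 × 0.78 × 0.47 = 0.0022093
  vehicle B: 0.111 × 0.29 × 0.77 × 0.40 × 0.91 = 0.0090222
  vehicle C: 0.399 × 0.80 × 0.48 × 0.17 × 0.10 = 0.0026047
  vehicle D: 0.157 × 0.18 × 0.81 × 0.44 × 0.42 = 0.0042302
  vehicle E: 0.147 × 0.56 × 0.59 × 0.78 × 0.20 = 0.0075767
Normalizing constant Z = 0.0022093 + 0.0090222 + 0.0026047 + 0.0042302 + 0.0075767 = 0.025643.
P(vehicle E | evidence) = 0.0075767 / 0.025643 ≈ 0.295.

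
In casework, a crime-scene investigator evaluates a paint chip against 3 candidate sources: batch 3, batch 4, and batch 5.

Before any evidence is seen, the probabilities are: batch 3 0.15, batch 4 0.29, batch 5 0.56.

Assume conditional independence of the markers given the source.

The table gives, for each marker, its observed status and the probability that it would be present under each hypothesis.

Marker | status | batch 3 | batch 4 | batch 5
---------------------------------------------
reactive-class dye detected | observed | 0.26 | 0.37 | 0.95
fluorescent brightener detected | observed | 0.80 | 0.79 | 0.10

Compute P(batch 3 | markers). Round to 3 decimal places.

0.184

For each hypothesis, the unnormalized posterior weight is prior × product of the marker likelihoods:
  batch 3: 0.15 × 0.26 × 0.80 = 0.0312
  batch 4: 0.29 × 0.37 × 0.79 = 0.084767
  batch 5: 0.56 × 0.95 × 0.10 = 0.0532
Normalizing constant Z = 0.0312 + 0.084767 + 0.0532 = 0.16917.
P(batch 3 | evidence) = 0.0312 / 0.16917 ≈ 0.184.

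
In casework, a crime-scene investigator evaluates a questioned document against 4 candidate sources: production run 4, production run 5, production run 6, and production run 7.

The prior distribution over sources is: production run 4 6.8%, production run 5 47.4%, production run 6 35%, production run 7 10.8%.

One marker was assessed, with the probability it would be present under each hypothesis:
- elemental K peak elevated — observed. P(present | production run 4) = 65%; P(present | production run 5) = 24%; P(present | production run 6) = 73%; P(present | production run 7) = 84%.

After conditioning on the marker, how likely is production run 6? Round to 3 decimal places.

0.507

For each hypothesis, the unnormalized posterior weight is prior × likelihood:
  production run 4: 0.068 × 0.65 = 0.0442
  production run 5: 0.474 × 0.24 = 0.11376
  production run 6: 0.350 × 0.73 = 0.2555
  production run 7: 0.108 × 0.84 = 0.09072
The unnormalized weights sum to 0.50418.
P(production run 6 | evidence) = 0.2555 / 0.50418 ≈ 0.507.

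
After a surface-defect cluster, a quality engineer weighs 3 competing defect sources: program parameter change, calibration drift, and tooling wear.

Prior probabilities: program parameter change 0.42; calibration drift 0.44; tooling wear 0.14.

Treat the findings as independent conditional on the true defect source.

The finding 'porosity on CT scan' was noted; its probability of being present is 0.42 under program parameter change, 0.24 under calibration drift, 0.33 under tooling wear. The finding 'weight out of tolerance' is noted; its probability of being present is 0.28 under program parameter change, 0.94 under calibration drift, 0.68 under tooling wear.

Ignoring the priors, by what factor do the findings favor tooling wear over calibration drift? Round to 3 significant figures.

0.995

Joint likelihood of the evidence pattern under each hypothesis:
  tooling wear: 0.33 × 0.68 = 0.2244
  calibration drift: 0.24 × 0.94 = 0.2256
Bayes factor = 0.2244 / 0.2256 ≈ 0.995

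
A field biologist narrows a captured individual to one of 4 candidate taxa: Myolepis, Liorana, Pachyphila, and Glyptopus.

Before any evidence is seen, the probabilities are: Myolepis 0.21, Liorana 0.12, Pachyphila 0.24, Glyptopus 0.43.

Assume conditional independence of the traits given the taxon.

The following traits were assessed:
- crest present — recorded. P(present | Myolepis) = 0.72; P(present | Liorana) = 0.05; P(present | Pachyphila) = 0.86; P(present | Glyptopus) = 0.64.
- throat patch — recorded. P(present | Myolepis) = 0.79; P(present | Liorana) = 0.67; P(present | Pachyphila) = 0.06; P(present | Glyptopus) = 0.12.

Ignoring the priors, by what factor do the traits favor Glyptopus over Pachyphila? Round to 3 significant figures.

1.49

The Bayes factor is the ratio of the joint likelihoods of the trait pattern under the two hypotheses.
  Glyptopus: 0.64 × 0.12 = 0.0768
  Pachyphila: 0.86 × 0.06 = 0.0516
Bayes factor = 0.0768 / 0.0516 ≈ 1.49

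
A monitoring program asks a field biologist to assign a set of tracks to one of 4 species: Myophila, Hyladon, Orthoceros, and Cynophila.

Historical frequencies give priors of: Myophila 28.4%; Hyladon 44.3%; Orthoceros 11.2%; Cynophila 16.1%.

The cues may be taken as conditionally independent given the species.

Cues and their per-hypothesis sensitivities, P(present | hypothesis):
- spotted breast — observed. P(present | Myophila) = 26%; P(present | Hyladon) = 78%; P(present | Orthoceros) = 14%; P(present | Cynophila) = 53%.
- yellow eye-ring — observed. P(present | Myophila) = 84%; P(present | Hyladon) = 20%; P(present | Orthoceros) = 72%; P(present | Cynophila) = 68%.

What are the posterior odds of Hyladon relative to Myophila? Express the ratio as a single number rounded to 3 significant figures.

1.11

Posterior odds equal prior odds times the likelihood ratio; only the two competing hypotheses matter.
  Hyladon: 0.443 × 0.78 × 0.20 = 0.069108
  Myophila: 0.284 × 0.26 × 0.84 = 0.062026
Posterior odds = 0.069108 / 0.062026 ≈ 1.11.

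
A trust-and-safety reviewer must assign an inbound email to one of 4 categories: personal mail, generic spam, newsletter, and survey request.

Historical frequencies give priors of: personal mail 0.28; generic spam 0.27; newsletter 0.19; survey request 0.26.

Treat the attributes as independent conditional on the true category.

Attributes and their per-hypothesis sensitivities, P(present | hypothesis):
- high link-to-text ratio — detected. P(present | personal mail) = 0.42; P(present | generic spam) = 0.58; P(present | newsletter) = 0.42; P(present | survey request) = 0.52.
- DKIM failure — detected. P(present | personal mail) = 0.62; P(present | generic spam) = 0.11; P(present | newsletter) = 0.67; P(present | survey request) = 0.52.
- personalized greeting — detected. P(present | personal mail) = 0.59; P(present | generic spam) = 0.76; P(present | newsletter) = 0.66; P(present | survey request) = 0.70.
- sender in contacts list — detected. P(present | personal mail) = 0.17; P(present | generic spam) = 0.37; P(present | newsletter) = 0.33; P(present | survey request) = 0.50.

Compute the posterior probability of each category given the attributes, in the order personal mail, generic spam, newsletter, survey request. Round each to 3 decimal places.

By Bayes' rule with conditional independence, the unnormalized weight for each hypothesis is prior × ∏ likelihoods:
  personal mail: 0.28 × 0.42 × 0.62 × 0.59 × 0.17 = 0.0073131
  generic spam: 0.27 × 0.58 × 0.11 × 0.76 × 0.37 = 0.004844
  newsletter: 0.19 × 0.42 × 0.67 × 0.66 × 0.33 = 0.011645
  survey request: 0.26 × 0.52 × 0.52 × 0.70 × 0.50 = 0.024606
Normalizing constant Z = 0.0073131 + 0.004844 + 0.011645 + 0.024606 = 0.048408.
P(personal mail | evidence) = 0.0073131 / 0.048408 ≈ 0.151
P(generic spam | evidence) = 0.004844 / 0.048408 ≈ 0.100
P(newsletter | evidence) = 0.011645 / 0.048408 ≈ 0.241
P(survey request | evidence) = 0.024606 / 0.048408 ≈ 0.508

0.151, 0.100, 0.241, 0.508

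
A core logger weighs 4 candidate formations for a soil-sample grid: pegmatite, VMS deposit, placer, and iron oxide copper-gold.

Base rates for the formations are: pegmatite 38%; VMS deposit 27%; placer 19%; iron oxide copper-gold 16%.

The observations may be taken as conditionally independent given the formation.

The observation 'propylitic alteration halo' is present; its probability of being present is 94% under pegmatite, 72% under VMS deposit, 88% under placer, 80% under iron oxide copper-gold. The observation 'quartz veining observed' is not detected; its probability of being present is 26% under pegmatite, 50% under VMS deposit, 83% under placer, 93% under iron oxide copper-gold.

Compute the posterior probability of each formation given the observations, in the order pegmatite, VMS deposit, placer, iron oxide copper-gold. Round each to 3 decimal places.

Multiply each prior by the joint likelihood of the evidence pattern (using 1 − P(present | H) for each absent observation):
  pegmatite: 0.38 × 0.94 × (1 − 0.26) = 0.26433
  VMS deposit: 0.27 × 0.72 × (1 − 0.50) = 0.0972
  placer: 0.19 × 0.88 × (1 − 0.83) = 0.028424
  iron oxide copper-gold: 0.16 × 0.80 × (1 − 0.93) = 0.00896
Marginal likelihood of the evidence = 0.39891.
P(pegmatite | evidence) = 0.26433 / 0.39891 ≈ 0.663
P(VMS deposit | evidence) = 0.0972 / 0.39891 ≈ 0.244
P(placer | evidence) = 0.028424 / 0.39891 ≈ 0.071
P(iron oxide copper-gold | evidence) = 0.00896 / 0.39891 ≈ 0.022

0.663, 0.244, 0.071, 0.022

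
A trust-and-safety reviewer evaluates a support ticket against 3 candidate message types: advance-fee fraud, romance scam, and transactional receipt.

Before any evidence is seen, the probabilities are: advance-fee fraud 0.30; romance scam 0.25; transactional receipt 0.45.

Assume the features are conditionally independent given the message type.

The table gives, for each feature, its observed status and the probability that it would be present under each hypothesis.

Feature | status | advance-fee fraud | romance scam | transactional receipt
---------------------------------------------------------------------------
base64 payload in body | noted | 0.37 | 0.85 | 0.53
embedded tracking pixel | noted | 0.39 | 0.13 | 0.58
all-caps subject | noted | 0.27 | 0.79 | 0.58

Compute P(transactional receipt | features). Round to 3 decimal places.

0.705

Multiply each prior by the joint likelihood of the feature pattern:
  advance-fee fraud: 0.30 × 0.37 × 0.39 × 0.27 = 0.011688
  romance scam: 0.25 × 0.85 × 0.13 × 0.79 = 0.021824
  transactional receipt: 0.45 × 0.53 × 0.58 × 0.58 = 0.080231
Normalizing constant Z = 0.011688 + 0.021824 + 0.080231 = 0.11374.
P(transactional receipt | evidence) = 0.080231 / 0.11374 ≈ 0.705.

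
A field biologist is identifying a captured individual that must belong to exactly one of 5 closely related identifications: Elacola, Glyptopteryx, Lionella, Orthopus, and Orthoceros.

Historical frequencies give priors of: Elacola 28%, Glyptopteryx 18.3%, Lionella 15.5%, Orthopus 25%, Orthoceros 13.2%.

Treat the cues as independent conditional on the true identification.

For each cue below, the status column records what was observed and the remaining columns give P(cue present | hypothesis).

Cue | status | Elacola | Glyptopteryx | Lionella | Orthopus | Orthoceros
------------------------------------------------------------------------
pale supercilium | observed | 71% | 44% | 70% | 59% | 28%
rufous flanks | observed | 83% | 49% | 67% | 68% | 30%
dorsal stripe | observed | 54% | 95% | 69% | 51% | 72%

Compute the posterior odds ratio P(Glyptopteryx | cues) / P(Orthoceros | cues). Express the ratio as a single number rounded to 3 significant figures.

Posterior odds equal prior odds times the likelihood ratio; only the two competing hypotheses matter.
  Glyptopteryx: 0.183 × 0.44 × 0.49 × 0.95 = 0.037482
  Orthoceros: 0.132 × 0.28 × 0.30 × 0.72 = 0.0079834
Posterior odds = 0.037482 / 0.0079834 ≈ 4.70.

4.70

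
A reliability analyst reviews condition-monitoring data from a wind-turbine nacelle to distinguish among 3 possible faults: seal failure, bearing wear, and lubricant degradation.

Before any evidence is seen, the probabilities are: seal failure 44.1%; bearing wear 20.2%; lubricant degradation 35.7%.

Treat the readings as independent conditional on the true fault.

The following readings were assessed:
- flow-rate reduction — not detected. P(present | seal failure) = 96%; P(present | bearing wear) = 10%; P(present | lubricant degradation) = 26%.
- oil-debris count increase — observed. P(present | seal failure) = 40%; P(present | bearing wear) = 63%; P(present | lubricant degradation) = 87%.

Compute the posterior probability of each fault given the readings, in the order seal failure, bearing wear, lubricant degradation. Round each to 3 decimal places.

For each hypothesis, the unnormalized posterior weight is prior × product of the reading likelihoods (using 1 − P(present | H) for each absent reading):
  seal failure: 0.441 × (1 − 0.96) × 0.40 = 0.007056
  bearing wear: 0.202 × (1 − 0.10) × 0.63 = 0.11453
  lubricant degradation: 0.357 × (1 − 0.26) × 0.87 = 0.22984
Marginal likelihood of the evidence = 0.35143.
P(seal failure | evidence) = 0.007056 / 0.35143 ≈ 0.020
P(bearing wear | evidence) = 0.11453 / 0.35143 ≈ 0.326
P(lubricant degradation | evidence) = 0.22984 / 0.35143 ≈ 0.654

0.020, 0.326, 0.654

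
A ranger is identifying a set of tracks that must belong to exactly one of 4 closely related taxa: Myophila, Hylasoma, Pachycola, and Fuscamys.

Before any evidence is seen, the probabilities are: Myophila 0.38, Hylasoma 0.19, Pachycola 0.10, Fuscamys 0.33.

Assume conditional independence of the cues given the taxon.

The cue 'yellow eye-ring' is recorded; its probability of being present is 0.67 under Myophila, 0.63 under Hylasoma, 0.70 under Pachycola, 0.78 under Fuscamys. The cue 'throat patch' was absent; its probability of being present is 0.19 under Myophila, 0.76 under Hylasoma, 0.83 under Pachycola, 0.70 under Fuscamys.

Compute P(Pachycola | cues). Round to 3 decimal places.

0.037

By Bayes' rule with conditional independence, the unnormalized weight for each hypothesis is prior × ∏ likelihoods (using 1 − P(present | H) for each absent cue):
  Myophila: 0.38 × 0.67 × (1 − 0.19) = 0.20623
  Hylasoma: 0.19 × 0.63 × (1 − 0.76) = 0.028728
  Pachycola: 0.10 × 0.70 × (1 − 0.83) = 0.0119
  Fuscamys: 0.33 × 0.78 × (1 − 0.70) = 0.07722
The unnormalized weights sum to 0.32407.
P(Pachycola | evidence) = 0.0119 / 0.32407 ≈ 0.037.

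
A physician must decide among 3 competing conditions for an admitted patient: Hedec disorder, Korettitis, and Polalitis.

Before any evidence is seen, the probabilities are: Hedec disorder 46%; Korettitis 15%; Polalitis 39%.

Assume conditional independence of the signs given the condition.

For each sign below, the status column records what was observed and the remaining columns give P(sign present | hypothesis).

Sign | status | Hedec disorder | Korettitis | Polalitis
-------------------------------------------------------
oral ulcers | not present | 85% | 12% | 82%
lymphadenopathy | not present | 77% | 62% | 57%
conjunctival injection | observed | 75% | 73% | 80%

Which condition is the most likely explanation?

Korettitis

Multiply each prior by the joint likelihood of the sign pattern (using 1 − P(present | H) for each absent sign):
  Hedec disorder: 0.46 × (1 − 0.85) × (1 − 0.77) × 0.75 = 0.011903
  Korettitis: 0.15 × (1 − 0.12) × (1 − 0.62) × 0.73 = 0.036617
  Polalitis: 0.39 × (1 − 0.82) × (1 − 0.57) × 0.80 = 0.024149
Marginal likelihood of the evidence = 0.072668.
P(Hedec disorder | evidence) ≈ 0.011903 / 0.072668 ≈ 0.164
P(Korettitis | evidence) ≈ 0.036617 / 0.072668 ≈ 0.504
P(Polalitis | evidence) ≈ 0.024149 / 0.072668 ≈ 0.332
The largest is 0.504, so Korettitis is most probable.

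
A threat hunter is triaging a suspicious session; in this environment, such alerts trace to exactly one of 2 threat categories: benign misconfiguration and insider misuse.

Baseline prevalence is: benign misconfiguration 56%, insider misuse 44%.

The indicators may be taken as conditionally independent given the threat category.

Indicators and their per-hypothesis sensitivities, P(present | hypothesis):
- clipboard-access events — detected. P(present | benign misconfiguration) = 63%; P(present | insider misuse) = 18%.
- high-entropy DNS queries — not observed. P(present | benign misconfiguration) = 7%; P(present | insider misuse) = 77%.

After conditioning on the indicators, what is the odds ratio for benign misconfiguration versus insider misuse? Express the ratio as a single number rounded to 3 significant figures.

Posterior odds equal prior odds times the likelihood ratio; only the two competing hypotheses matter (using 1 − P(present | H) for each absent indicator).
  benign misconfiguration: 0.56 × 0.63 × (1 − 0.07) = 0.3281
  insider misuse: 0.44 × 0.18 × (1 − 0.77) = 0.018216
Odds(benign misconfiguration : insider misuse) = 0.3281 / 0.018216 ≈ 18.0.

18.0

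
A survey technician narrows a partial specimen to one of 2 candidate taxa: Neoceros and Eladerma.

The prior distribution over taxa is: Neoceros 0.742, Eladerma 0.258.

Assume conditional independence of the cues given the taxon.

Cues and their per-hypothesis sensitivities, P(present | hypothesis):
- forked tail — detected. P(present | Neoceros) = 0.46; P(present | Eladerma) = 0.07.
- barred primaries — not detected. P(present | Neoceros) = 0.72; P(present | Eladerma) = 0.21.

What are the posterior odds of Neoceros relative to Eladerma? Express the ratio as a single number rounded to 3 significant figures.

6.70

Posterior odds equal prior odds times the likelihood ratio; only the two competing hypotheses matter (using 1 − P(present | H) for each absent cue).
  Neoceros: 0.742 × 0.46 × (1 − 0.72) = 0.09557
  Eladerma: 0.258 × 0.07 × (1 − 0.21) = 0.014267
Odds(Neoceros : Eladerma) = 0.09557 / 0.014267 ≈ 6.70.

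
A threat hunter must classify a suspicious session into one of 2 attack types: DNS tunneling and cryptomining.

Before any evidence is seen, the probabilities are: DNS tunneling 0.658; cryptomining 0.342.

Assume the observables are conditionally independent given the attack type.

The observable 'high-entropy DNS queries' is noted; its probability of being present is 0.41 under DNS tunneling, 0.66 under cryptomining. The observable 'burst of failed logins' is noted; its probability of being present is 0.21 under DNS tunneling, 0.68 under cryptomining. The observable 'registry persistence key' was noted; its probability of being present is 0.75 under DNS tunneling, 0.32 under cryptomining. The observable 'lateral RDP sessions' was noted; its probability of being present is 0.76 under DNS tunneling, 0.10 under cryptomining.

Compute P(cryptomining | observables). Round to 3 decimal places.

For each hypothesis, the unnormalized posterior weight is prior × product of the observable likelihoods:
  DNS tunneling: 0.658 × 0.41 × 0.21 × 0.75 × 0.76 = 0.032293
  cryptomining: 0.342 × 0.66 × 0.68 × 0.32 × 0.10 = 0.0049117
Normalizing constant Z = 0.032293 + 0.0049117 = 0.037204.
P(cryptomining | evidence) = 0.0049117 / 0.037204 ≈ 0.132.

0.132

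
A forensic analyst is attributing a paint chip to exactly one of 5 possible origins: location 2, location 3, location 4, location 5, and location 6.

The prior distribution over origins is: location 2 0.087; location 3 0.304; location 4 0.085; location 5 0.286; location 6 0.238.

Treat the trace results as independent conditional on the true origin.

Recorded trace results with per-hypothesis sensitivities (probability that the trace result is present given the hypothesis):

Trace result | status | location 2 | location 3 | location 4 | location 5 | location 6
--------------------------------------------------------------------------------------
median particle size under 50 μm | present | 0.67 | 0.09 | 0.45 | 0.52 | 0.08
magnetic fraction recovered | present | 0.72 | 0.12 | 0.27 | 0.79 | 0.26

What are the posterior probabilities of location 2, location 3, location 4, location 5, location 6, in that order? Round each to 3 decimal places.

0.236, 0.018, 0.058, 0.660, 0.028

For each hypothesis, the unnormalized posterior weight is prior × product of the trace result likelihoods:
  location 2: 0.087 × 0.67 × 0.72 = 0.041969
  location 3: 0.304 × 0.09 × 0.12 = 0.0032832
  location 4: 0.085 × 0.45 × 0.27 = 0.010328
  location 5: 0.286 × 0.52 × 0.79 = 0.11749
  location 6: 0.238 × 0.08 × 0.26 = 0.0049504
The unnormalized weights sum to 0.17802.
P(location 2 | evidence) = 0.041969 / 0.17802 ≈ 0.236
P(location 3 | evidence) = 0.0032832 / 0.17802 ≈ 0.018
P(location 4 | evidence) = 0.010328 / 0.17802 ≈ 0.058
P(location 5 | evidence) = 0.11749 / 0.17802 ≈ 0.660
P(location 6 | evidence) = 0.0049504 / 0.17802 ≈ 0.028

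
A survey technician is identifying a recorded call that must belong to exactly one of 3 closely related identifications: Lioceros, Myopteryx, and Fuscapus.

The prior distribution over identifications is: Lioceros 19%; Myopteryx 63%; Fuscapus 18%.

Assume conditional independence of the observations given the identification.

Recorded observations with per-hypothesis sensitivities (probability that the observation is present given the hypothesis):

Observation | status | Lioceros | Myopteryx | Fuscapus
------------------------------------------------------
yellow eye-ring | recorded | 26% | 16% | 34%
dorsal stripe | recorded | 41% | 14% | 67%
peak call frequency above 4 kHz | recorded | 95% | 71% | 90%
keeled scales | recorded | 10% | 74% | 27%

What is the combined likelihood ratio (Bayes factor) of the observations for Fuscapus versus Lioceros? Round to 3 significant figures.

Take the product of per-observation likelihoods under each hypothesis, then divide.
  Fuscapus: 0.34 × 0.67 × 0.90 × 0.27 = 0.055355
  Lioceros: 0.26 × 0.41 × 0.95 × 0.10 = 0.010127
Bayes factor = 0.055355 / 0.010127 ≈ 5.47

5.47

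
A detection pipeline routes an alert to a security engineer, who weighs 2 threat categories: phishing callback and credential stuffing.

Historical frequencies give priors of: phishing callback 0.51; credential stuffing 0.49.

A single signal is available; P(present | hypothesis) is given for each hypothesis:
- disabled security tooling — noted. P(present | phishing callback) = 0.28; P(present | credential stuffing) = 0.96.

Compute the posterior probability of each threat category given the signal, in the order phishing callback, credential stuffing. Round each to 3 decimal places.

0.233, 0.767

For each hypothesis, the unnormalized posterior weight is prior × likelihood:
  phishing callback: 0.51 × 0.28 = 0.1428
  credential stuffing: 0.49 × 0.96 = 0.4704
Marginal likelihood of the evidence = 0.6132.
P(phishing callback | evidence) = 0.1428 / 0.6132 ≈ 0.233
P(credential stuffing | evidence) = 0.4704 / 0.6132 ≈ 0.767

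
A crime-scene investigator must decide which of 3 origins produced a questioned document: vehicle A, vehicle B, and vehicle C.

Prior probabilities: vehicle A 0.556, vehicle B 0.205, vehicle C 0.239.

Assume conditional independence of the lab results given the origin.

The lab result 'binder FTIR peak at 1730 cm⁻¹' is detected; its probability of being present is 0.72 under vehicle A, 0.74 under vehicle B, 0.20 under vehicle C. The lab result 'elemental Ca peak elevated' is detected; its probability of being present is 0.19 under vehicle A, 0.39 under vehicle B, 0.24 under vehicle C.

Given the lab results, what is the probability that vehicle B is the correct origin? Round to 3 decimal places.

0.403

By Bayes' rule with conditional independence, the unnormalized weight for each hypothesis is prior × ∏ likelihoods:
  vehicle A: 0.556 × 0.72 × 0.19 = 0.076061
  vehicle B: 0.205 × 0.74 × 0.39 = 0.059163
  vehicle C: 0.239 × 0.20 × 0.24 = 0.011472
Marginal likelihood of the evidence = 0.1467.
P(vehicle B | evidence) = 0.059163 / 0.1467 ≈ 0.403.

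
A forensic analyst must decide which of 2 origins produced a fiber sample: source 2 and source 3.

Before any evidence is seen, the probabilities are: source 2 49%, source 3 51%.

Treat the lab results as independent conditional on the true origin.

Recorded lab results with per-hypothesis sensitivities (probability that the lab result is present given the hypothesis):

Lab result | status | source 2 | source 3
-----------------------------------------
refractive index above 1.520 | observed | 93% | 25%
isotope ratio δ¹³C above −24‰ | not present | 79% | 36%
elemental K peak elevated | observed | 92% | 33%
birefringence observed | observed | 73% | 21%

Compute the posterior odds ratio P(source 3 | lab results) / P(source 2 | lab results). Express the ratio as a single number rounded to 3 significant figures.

0.0880

The normalizing constant cancels in an odds ratio, so compute prior × likelihood for the two hypotheses only (using 1 − P(present | H) for each absent lab result):
  source 3: 0.51 × 0.25 × (1 − 0.36) × 0.33 × 0.21 = 0.0056549
  source 2: 0.49 × 0.93 × (1 − 0.79) × 0.92 × 0.73 = 0.06427
Posterior odds = 0.0056549 / 0.06427 ≈ 0.0880.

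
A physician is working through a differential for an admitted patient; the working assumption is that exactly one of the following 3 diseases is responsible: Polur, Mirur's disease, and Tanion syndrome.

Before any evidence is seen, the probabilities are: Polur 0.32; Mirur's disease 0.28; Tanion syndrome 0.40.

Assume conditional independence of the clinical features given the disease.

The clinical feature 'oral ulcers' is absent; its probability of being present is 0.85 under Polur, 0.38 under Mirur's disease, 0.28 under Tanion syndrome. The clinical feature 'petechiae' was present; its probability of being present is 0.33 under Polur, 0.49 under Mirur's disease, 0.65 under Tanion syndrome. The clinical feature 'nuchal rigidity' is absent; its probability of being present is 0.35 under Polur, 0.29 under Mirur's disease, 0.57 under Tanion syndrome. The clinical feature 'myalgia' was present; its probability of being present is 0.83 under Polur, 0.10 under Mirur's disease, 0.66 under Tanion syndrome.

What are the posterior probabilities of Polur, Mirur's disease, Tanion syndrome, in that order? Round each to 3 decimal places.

0.126, 0.089, 0.785

For each hypothesis, the unnormalized posterior weight is prior × product of the clinical feature likelihoods (using 1 − P(present | H) for each absent clinical feature):
  Polur: 0.32 × (1 − 0.85) × 0.33 × (1 − 0.35) × 0.83 = 0.0085457
  Mirur's disease: 0.28 × (1 − 0.38) × 0.49 × (1 − 0.29) × 0.10 = 0.0060395
  Tanion syndrome: 0.40 × (1 − 0.28) × 0.65 × (1 − 0.57) × 0.66 = 0.053127
The unnormalized weights sum to 0.067713.
P(Polur | evidence) = 0.0085457 / 0.067713 ≈ 0.126
P(Mirur's disease | evidence) = 0.0060395 / 0.067713 ≈ 0.089
P(Tanion syndrome | evidence) = 0.053127 / 0.067713 ≈ 0.785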